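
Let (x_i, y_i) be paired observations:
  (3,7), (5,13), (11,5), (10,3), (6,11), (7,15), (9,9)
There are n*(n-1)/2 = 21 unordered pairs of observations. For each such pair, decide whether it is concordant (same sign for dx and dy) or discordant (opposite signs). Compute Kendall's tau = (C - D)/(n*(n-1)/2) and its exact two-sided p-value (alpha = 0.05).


Step 1: Enumerate the 21 unordered pairs (i,j) with i<j and classify each by sign(x_j-x_i) * sign(y_j-y_i).
  (1,2):dx=+2,dy=+6->C; (1,3):dx=+8,dy=-2->D; (1,4):dx=+7,dy=-4->D; (1,5):dx=+3,dy=+4->C
  (1,6):dx=+4,dy=+8->C; (1,7):dx=+6,dy=+2->C; (2,3):dx=+6,dy=-8->D; (2,4):dx=+5,dy=-10->D
  (2,5):dx=+1,dy=-2->D; (2,6):dx=+2,dy=+2->C; (2,7):dx=+4,dy=-4->D; (3,4):dx=-1,dy=-2->C
  (3,5):dx=-5,dy=+6->D; (3,6):dx=-4,dy=+10->D; (3,7):dx=-2,dy=+4->D; (4,5):dx=-4,dy=+8->D
  (4,6):dx=-3,dy=+12->D; (4,7):dx=-1,dy=+6->D; (5,6):dx=+1,dy=+4->C; (5,7):dx=+3,dy=-2->D
  (6,7):dx=+2,dy=-6->D
Step 2: C = 7, D = 14, total pairs = 21.
Step 3: tau = (C - D)/(n(n-1)/2) = (7 - 14)/21 = -0.333333.
Step 4: Exact two-sided p-value (enumerate n! = 5040 permutations of y under H0): p = 0.381349.
Step 5: alpha = 0.05. fail to reject H0.

tau_b = -0.3333 (C=7, D=14), p = 0.381349, fail to reject H0.


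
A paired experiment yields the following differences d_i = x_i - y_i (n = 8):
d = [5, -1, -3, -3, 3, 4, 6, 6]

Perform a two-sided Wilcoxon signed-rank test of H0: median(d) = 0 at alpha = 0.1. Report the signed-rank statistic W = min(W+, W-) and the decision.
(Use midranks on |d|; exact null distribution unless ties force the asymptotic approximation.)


Step 1: Drop any zero differences (none here) and take |d_i|.
|d| = [5, 1, 3, 3, 3, 4, 6, 6]
Step 2: Midrank |d_i| (ties get averaged ranks).
ranks: |5|->6, |1|->1, |3|->3, |3|->3, |3|->3, |4|->5, |6|->7.5, |6|->7.5
Step 3: Attach original signs; sum ranks with positive sign and with negative sign.
W+ = 6 + 3 + 5 + 7.5 + 7.5 = 29
W- = 1 + 3 + 3 = 7
(Check: W+ + W- = 36 should equal n(n+1)/2 = 36.)
Step 4: Test statistic W = min(W+, W-) = 7.
Step 5: Ties in |d|, so use the tie-corrected normal approximation.
        E[W] = n(n+1)/4 = 8*9/4 = 18.
        Tie groups: |d|=3 (t=3), |d|=6 (t=2); sum(t^3 - t) = 30.
        Var[W] = n(n+1)(2n+1)/24 - sum(t^3-t)/48 = 1224/24 - 30/48 = 50.375.
        z = (W - E[W]) / sqrt(Var[W]) = (7 - 18) / 7.0975 = -1.5498.
        Two-sided p = 2*Phi(z) = 0.121181.
Step 6: alpha = 0.1. fail to reject H0.

W+ = 29, W- = 7, W = min = 7, p = 0.121181, fail to reject H0.


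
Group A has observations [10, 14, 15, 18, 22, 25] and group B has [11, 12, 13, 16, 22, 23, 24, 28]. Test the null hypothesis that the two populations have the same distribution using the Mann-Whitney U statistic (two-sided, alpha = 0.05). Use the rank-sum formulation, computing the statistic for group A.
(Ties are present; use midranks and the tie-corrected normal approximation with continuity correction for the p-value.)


Step 1: Combine and sort all 14 observations; assign midranks.
sorted (value, group): (10,X), (11,Y), (12,Y), (13,Y), (14,X), (15,X), (16,Y), (18,X), (22,X), (22,Y), (23,Y), (24,Y), (25,X), (28,Y)
ranks: 10->1, 11->2, 12->3, 13->4, 14->5, 15->6, 16->7, 18->8, 22->9.5, 22->9.5, 23->11, 24->12, 25->13, 28->14
Step 2: Rank sum for X: R1 = 1 + 5 + 6 + 8 + 9.5 + 13 = 42.5.
Step 3: U_X = R1 - n1(n1+1)/2 = 42.5 - 6*7/2 = 42.5 - 21 = 21.5.
       U_Y = n1*n2 - U_X = 48 - 21.5 = 26.5.
Step 4: Ties are present, so use the tie-corrected normal approximation (with continuity correction) for the p-value.
Step 5: p-value = 0.796034; compare to alpha = 0.05. fail to reject H0.

U_X = 21.5, p = 0.796034, fail to reject H0 at alpha = 0.05.


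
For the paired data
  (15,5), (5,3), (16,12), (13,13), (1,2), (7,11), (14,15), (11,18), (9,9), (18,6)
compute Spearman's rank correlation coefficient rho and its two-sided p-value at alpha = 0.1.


Step 1: Rank x and y separately (midranks; no ties here).
rank(x): 15->8, 5->2, 16->9, 13->6, 1->1, 7->3, 14->7, 11->5, 9->4, 18->10
rank(y): 5->3, 3->2, 12->7, 13->8, 2->1, 11->6, 15->9, 18->10, 9->5, 6->4
Step 2: d_i = R_x(i) - R_y(i); compute d_i^2.
  (8-3)^2=25, (2-2)^2=0, (9-7)^2=4, (6-8)^2=4, (1-1)^2=0, (3-6)^2=9, (7-9)^2=4, (5-10)^2=25, (4-5)^2=1, (10-4)^2=36
sum(d^2) = 108.
Step 3: rho = 1 - 6*108 / (10*(10^2 - 1)) = 1 - 648/990 = 0.345455.
Step 4: Under H0, t = rho * sqrt((n-2)/(1-rho^2)) = 1.0412 ~ t(8).
Step 5: Two-sided p-value from the t-distribution with 8 df = 0.328227.
Step 6: alpha = 0.1. fail to reject H0.

rho = 0.3455, p = 0.328227, fail to reject H0 at alpha = 0.1.


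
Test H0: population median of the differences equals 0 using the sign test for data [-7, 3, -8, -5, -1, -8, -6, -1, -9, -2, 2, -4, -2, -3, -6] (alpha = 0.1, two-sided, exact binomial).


Step 1: Discard zero differences. Original n = 15; n_eff = number of nonzero differences = 15.
Nonzero differences (with sign): -7, +3, -8, -5, -1, -8, -6, -1, -9, -2, +2, -4, -2, -3, -6
Step 2: Count signs: positive = 2, negative = 13.
Step 3: Under H0: P(positive) = 0.5, so the number of positives S ~ Bin(15, 0.5).
Step 4: Two-sided exact p-value = sum of Bin(15,0.5) probabilities at or below the observed probability = 0.007385.
Step 5: alpha = 0.1. reject H0.

n_eff = 15, pos = 2, neg = 13, p = 0.007385, reject H0.


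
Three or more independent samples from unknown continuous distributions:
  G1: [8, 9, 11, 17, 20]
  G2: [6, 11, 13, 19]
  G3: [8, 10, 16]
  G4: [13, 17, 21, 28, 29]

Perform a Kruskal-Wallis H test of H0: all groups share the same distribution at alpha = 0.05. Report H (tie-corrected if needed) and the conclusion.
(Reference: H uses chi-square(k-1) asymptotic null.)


Step 1: Combine all N = 17 observations and assign midranks.
sorted (value, group, rank): (6,G2,1), (8,G1,2.5), (8,G3,2.5), (9,G1,4), (10,G3,5), (11,G1,6.5), (11,G2,6.5), (13,G2,8.5), (13,G4,8.5), (16,G3,10), (17,G1,11.5), (17,G4,11.5), (19,G2,13), (20,G1,14), (21,G4,15), (28,G4,16), (29,G4,17)
Step 2: Sum ranks within each group.
R_1 = 38.5 (n_1 = 5)
R_2 = 29 (n_2 = 4)
R_3 = 17.5 (n_3 = 3)
R_4 = 68 (n_4 = 5)
Step 3: H = 12/(N(N+1)) * sum(R_i^2/n_i) - 3(N+1)
     = 12/(17*18) * (38.5^2/5 + 29^2/4 + 17.5^2/3 + 68^2/5) - 3*18
     = 0.039216 * 1533.58 - 54
     = 6.140523.
Step 4: Ties present; correction factor C = 1 - 24/(17^3 - 17) = 0.995098. Corrected H = 6.140523 / 0.995098 = 6.170772.
Step 5: Under H0, H ~ chi^2(3); p-value = 0.103591.
Step 6: alpha = 0.05. fail to reject H0.

H = 6.1708, df = 3, p = 0.103591, fail to reject H0.


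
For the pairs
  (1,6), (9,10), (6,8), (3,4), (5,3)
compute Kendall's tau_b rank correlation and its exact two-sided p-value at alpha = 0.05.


Step 1: Enumerate the 10 unordered pairs (i,j) with i<j and classify each by sign(x_j-x_i) * sign(y_j-y_i).
  (1,2):dx=+8,dy=+4->C; (1,3):dx=+5,dy=+2->C; (1,4):dx=+2,dy=-2->D; (1,5):dx=+4,dy=-3->D
  (2,3):dx=-3,dy=-2->C; (2,4):dx=-6,dy=-6->C; (2,5):dx=-4,dy=-7->C; (3,4):dx=-3,dy=-4->C
  (3,5):dx=-1,dy=-5->C; (4,5):dx=+2,dy=-1->D
Step 2: C = 7, D = 3, total pairs = 10.
Step 3: tau = (C - D)/(n(n-1)/2) = (7 - 3)/10 = 0.400000.
Step 4: Exact two-sided p-value (enumerate n! = 120 permutations of y under H0): p = 0.483333.
Step 5: alpha = 0.05. fail to reject H0.

tau_b = 0.4000 (C=7, D=3), p = 0.483333, fail to reject H0.


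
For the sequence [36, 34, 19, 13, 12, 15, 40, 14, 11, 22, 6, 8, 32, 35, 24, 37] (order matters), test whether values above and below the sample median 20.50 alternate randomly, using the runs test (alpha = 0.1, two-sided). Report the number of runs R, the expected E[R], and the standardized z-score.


Step 1: Compute median = 20.50; label A = above, B = below.
Labels in order: AABBBBABBABBAAAA  (n_A = 8, n_B = 8)
Step 2: Count runs R = 7.
Step 3: Under H0 (random ordering), E[R] = 2*n_A*n_B/(n_A+n_B) + 1 = 2*8*8/16 + 1 = 9.0000.
        Var[R] = 2*n_A*n_B*(2*n_A*n_B - n_A - n_B) / ((n_A+n_B)^2 * (n_A+n_B-1)) = 14336/3840 = 3.7333.
        SD[R] = 1.9322.
Step 4: Continuity-corrected z = (R + 0.5 - E[R]) / SD[R] = (7 + 0.5 - 9.0000) / 1.9322 = -0.7763.
Step 5: Two-sided p-value via normal approximation = 2*(1 - Phi(|z|)) = 0.437558.
Step 6: alpha = 0.1. fail to reject H0.

R = 7, z = -0.7763, p = 0.437558, fail to reject H0.


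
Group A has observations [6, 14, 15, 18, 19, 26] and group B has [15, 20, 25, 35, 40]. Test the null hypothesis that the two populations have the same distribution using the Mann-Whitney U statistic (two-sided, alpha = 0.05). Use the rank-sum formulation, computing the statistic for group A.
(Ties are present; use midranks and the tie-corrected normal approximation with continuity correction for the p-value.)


Step 1: Combine and sort all 11 observations; assign midranks.
sorted (value, group): (6,X), (14,X), (15,X), (15,Y), (18,X), (19,X), (20,Y), (25,Y), (26,X), (35,Y), (40,Y)
ranks: 6->1, 14->2, 15->3.5, 15->3.5, 18->5, 19->6, 20->7, 25->8, 26->9, 35->10, 40->11
Step 2: Rank sum for X: R1 = 1 + 2 + 3.5 + 5 + 6 + 9 = 26.5.
Step 3: U_X = R1 - n1(n1+1)/2 = 26.5 - 6*7/2 = 26.5 - 21 = 5.5.
       U_Y = n1*n2 - U_X = 30 - 5.5 = 24.5.
Step 4: Ties are present, so use the tie-corrected normal approximation (with continuity correction) for the p-value.
Step 5: p-value = 0.099576; compare to alpha = 0.05. fail to reject H0.

U_X = 5.5, p = 0.099576, fail to reject H0 at alpha = 0.05.


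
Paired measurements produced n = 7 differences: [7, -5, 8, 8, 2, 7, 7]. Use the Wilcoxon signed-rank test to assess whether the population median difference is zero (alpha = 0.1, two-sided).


Step 1: Drop any zero differences (none here) and take |d_i|.
|d| = [7, 5, 8, 8, 2, 7, 7]
Step 2: Midrank |d_i| (ties get averaged ranks).
ranks: |7|->4, |5|->2, |8|->6.5, |8|->6.5, |2|->1, |7|->4, |7|->4
Step 3: Attach original signs; sum ranks with positive sign and with negative sign.
W+ = 4 + 6.5 + 6.5 + 1 + 4 + 4 = 26
W- = 2 = 2
(Check: W+ + W- = 28 should equal n(n+1)/2 = 28.)
Step 4: Test statistic W = min(W+, W-) = 2.
Step 5: Ties in |d|, so use the tie-corrected normal approximation.
        E[W] = n(n+1)/4 = 7*8/4 = 14.
        Tie groups: |d|=7 (t=3), |d|=8 (t=2); sum(t^3 - t) = 30.
        Var[W] = n(n+1)(2n+1)/24 - sum(t^3-t)/48 = 840/24 - 30/48 = 34.375.
        z = (W - E[W]) / sqrt(Var[W]) = (2 - 14) / 5.8630 = -2.0467.
        Two-sided p = 2*Phi(z) = 0.040685.
Step 6: alpha = 0.1. reject H0.

W+ = 26, W- = 2, W = min = 2, p = 0.040685, reject H0.


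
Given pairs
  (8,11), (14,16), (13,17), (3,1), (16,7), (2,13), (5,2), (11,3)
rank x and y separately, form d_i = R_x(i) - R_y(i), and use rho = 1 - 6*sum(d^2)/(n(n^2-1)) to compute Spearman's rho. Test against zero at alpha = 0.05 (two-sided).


Step 1: Rank x and y separately (midranks; no ties here).
rank(x): 8->4, 14->7, 13->6, 3->2, 16->8, 2->1, 5->3, 11->5
rank(y): 11->5, 16->7, 17->8, 1->1, 7->4, 13->6, 2->2, 3->3
Step 2: d_i = R_x(i) - R_y(i); compute d_i^2.
  (4-5)^2=1, (7-7)^2=0, (6-8)^2=4, (2-1)^2=1, (8-4)^2=16, (1-6)^2=25, (3-2)^2=1, (5-3)^2=4
sum(d^2) = 52.
Step 3: rho = 1 - 6*52 / (8*(8^2 - 1)) = 1 - 312/504 = 0.380952.
Step 4: Under H0, t = rho * sqrt((n-2)/(1-rho^2)) = 1.0092 ~ t(6).
Step 5: Two-sided p-value from the t-distribution with 6 df = 0.351813.
Step 6: alpha = 0.05. fail to reject H0.

rho = 0.3810, p = 0.351813, fail to reject H0 at alpha = 0.05.


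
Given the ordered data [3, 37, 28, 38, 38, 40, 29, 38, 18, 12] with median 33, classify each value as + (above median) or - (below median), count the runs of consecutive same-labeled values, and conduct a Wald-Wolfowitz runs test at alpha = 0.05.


Step 1: Compute median = 33; label A = above, B = below.
Labels in order: BABAAABABB  (n_A = 5, n_B = 5)
Step 2: Count runs R = 7.
Step 3: Under H0 (random ordering), E[R] = 2*n_A*n_B/(n_A+n_B) + 1 = 2*5*5/10 + 1 = 6.0000.
        Var[R] = 2*n_A*n_B*(2*n_A*n_B - n_A - n_B) / ((n_A+n_B)^2 * (n_A+n_B-1)) = 2000/900 = 2.2222.
        SD[R] = 1.4907.
Step 4: Continuity-corrected z = (R - 0.5 - E[R]) / SD[R] = (7 - 0.5 - 6.0000) / 1.4907 = 0.3354.
Step 5: Two-sided p-value via normal approximation = 2*(1 - Phi(|z|)) = 0.737316.
Step 6: alpha = 0.05. fail to reject H0.

R = 7, z = 0.3354, p = 0.737316, fail to reject H0.


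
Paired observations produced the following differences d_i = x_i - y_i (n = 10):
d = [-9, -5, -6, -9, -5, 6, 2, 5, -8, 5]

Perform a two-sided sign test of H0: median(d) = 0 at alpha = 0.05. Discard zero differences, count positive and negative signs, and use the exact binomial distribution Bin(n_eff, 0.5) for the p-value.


Step 1: Discard zero differences. Original n = 10; n_eff = number of nonzero differences = 10.
Nonzero differences (with sign): -9, -5, -6, -9, -5, +6, +2, +5, -8, +5
Step 2: Count signs: positive = 4, negative = 6.
Step 3: Under H0: P(positive) = 0.5, so the number of positives S ~ Bin(10, 0.5).
Step 4: Two-sided exact p-value = sum of Bin(10,0.5) probabilities at or below the observed probability = 0.753906.
Step 5: alpha = 0.05. fail to reject H0.

n_eff = 10, pos = 4, neg = 6, p = 0.753906, fail to reject H0.


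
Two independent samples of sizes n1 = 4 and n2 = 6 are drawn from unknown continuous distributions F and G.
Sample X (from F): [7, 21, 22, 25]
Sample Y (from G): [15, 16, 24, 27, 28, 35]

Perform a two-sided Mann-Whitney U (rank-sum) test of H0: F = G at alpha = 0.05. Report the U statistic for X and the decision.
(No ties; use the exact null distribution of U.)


Step 1: Combine and sort all 10 observations; assign midranks.
sorted (value, group): (7,X), (15,Y), (16,Y), (21,X), (22,X), (24,Y), (25,X), (27,Y), (28,Y), (35,Y)
ranks: 7->1, 15->2, 16->3, 21->4, 22->5, 24->6, 25->7, 27->8, 28->9, 35->10
Step 2: Rank sum for X: R1 = 1 + 4 + 5 + 7 = 17.
Step 3: U_X = R1 - n1(n1+1)/2 = 17 - 4*5/2 = 17 - 10 = 7.
       U_Y = n1*n2 - U_X = 24 - 7 = 17.
Step 4: No ties, so the exact null distribution of U (based on enumerating the C(10,4) = 210 equally likely rank assignments) gives the two-sided p-value.
Step 5: p-value = 0.352381; compare to alpha = 0.05. fail to reject H0.

U_X = 7, p = 0.352381, fail to reject H0 at alpha = 0.05.


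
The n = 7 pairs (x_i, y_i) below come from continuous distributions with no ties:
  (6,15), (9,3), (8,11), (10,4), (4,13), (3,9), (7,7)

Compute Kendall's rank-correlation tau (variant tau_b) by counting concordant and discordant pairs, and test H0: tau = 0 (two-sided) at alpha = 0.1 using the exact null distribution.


Step 1: Enumerate the 21 unordered pairs (i,j) with i<j and classify each by sign(x_j-x_i) * sign(y_j-y_i).
  (1,2):dx=+3,dy=-12->D; (1,3):dx=+2,dy=-4->D; (1,4):dx=+4,dy=-11->D; (1,5):dx=-2,dy=-2->C
  (1,6):dx=-3,dy=-6->C; (1,7):dx=+1,dy=-8->D; (2,3):dx=-1,dy=+8->D; (2,4):dx=+1,dy=+1->C
  (2,5):dx=-5,dy=+10->D; (2,6):dx=-6,dy=+6->D; (2,7):dx=-2,dy=+4->D; (3,4):dx=+2,dy=-7->D
  (3,5):dx=-4,dy=+2->D; (3,6):dx=-5,dy=-2->C; (3,7):dx=-1,dy=-4->C; (4,5):dx=-6,dy=+9->D
  (4,6):dx=-7,dy=+5->D; (4,7):dx=-3,dy=+3->D; (5,6):dx=-1,dy=-4->C; (5,7):dx=+3,dy=-6->D
  (6,7):dx=+4,dy=-2->D
Step 2: C = 6, D = 15, total pairs = 21.
Step 3: tau = (C - D)/(n(n-1)/2) = (6 - 15)/21 = -0.428571.
Step 4: Exact two-sided p-value (enumerate n! = 5040 permutations of y under H0): p = 0.238889.
Step 5: alpha = 0.1. fail to reject H0.

tau_b = -0.4286 (C=6, D=15), p = 0.238889, fail to reject H0.


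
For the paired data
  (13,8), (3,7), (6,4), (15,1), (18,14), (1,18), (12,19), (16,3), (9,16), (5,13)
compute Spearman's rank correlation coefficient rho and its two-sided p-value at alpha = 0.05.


Step 1: Rank x and y separately (midranks; no ties here).
rank(x): 13->7, 3->2, 6->4, 15->8, 18->10, 1->1, 12->6, 16->9, 9->5, 5->3
rank(y): 8->5, 7->4, 4->3, 1->1, 14->7, 18->9, 19->10, 3->2, 16->8, 13->6
Step 2: d_i = R_x(i) - R_y(i); compute d_i^2.
  (7-5)^2=4, (2-4)^2=4, (4-3)^2=1, (8-1)^2=49, (10-7)^2=9, (1-9)^2=64, (6-10)^2=16, (9-2)^2=49, (5-8)^2=9, (3-6)^2=9
sum(d^2) = 214.
Step 3: rho = 1 - 6*214 / (10*(10^2 - 1)) = 1 - 1284/990 = -0.296970.
Step 4: Under H0, t = rho * sqrt((n-2)/(1-rho^2)) = -0.8796 ~ t(8).
Step 5: Two-sided p-value from the t-distribution with 8 df = 0.404702.
Step 6: alpha = 0.05. fail to reject H0.

rho = -0.2970, p = 0.404702, fail to reject H0 at alpha = 0.05.


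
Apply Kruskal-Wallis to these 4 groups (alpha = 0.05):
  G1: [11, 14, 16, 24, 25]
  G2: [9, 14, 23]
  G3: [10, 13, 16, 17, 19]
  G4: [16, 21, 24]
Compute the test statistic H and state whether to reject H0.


Step 1: Combine all N = 16 observations and assign midranks.
sorted (value, group, rank): (9,G2,1), (10,G3,2), (11,G1,3), (13,G3,4), (14,G1,5.5), (14,G2,5.5), (16,G1,8), (16,G3,8), (16,G4,8), (17,G3,10), (19,G3,11), (21,G4,12), (23,G2,13), (24,G1,14.5), (24,G4,14.5), (25,G1,16)
Step 2: Sum ranks within each group.
R_1 = 47 (n_1 = 5)
R_2 = 19.5 (n_2 = 3)
R_3 = 35 (n_3 = 5)
R_4 = 34.5 (n_4 = 3)
Step 3: H = 12/(N(N+1)) * sum(R_i^2/n_i) - 3(N+1)
     = 12/(16*17) * (47^2/5 + 19.5^2/3 + 35^2/5 + 34.5^2/3) - 3*17
     = 0.044118 * 1210.3 - 51
     = 2.395588.
Step 4: Ties present; correction factor C = 1 - 36/(16^3 - 16) = 0.991176. Corrected H = 2.395588 / 0.991176 = 2.416914.
Step 5: Under H0, H ~ chi^2(3); p-value = 0.490494.
Step 6: alpha = 0.05. fail to reject H0.

H = 2.4169, df = 3, p = 0.490494, fail to reject H0.


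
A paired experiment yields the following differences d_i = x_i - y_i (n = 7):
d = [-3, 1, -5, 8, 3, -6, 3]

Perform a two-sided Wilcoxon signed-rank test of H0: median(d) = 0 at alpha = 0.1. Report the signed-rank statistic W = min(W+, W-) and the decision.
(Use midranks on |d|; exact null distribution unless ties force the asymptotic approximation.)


Step 1: Drop any zero differences (none here) and take |d_i|.
|d| = [3, 1, 5, 8, 3, 6, 3]
Step 2: Midrank |d_i| (ties get averaged ranks).
ranks: |3|->3, |1|->1, |5|->5, |8|->7, |3|->3, |6|->6, |3|->3
Step 3: Attach original signs; sum ranks with positive sign and with negative sign.
W+ = 1 + 7 + 3 + 3 = 14
W- = 3 + 5 + 6 = 14
(Check: W+ + W- = 28 should equal n(n+1)/2 = 28.)
Step 4: Test statistic W = min(W+, W-) = 14.
Step 5: Ties in |d|, so use the tie-corrected normal approximation.
        E[W] = n(n+1)/4 = 7*8/4 = 14.
        Tie groups: |d|=3 (t=3); sum(t^3 - t) = 24.
        Var[W] = n(n+1)(2n+1)/24 - sum(t^3-t)/48 = 840/24 - 24/48 = 34.5.
        z = (W - E[W]) / sqrt(Var[W]) = (14 - 14) / 5.8737 = 0.0000.
        Two-sided p = 2*Phi(z) = 1.000000.
Step 6: alpha = 0.1. fail to reject H0.

W+ = 14, W- = 14, W = min = 14, p = 1.000000, fail to reject H0.


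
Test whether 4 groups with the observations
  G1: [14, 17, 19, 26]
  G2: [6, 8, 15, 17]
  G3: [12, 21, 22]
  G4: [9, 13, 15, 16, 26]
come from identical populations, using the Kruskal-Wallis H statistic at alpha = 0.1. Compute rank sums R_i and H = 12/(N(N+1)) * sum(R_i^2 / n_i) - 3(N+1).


Step 1: Combine all N = 16 observations and assign midranks.
sorted (value, group, rank): (6,G2,1), (8,G2,2), (9,G4,3), (12,G3,4), (13,G4,5), (14,G1,6), (15,G2,7.5), (15,G4,7.5), (16,G4,9), (17,G1,10.5), (17,G2,10.5), (19,G1,12), (21,G3,13), (22,G3,14), (26,G1,15.5), (26,G4,15.5)
Step 2: Sum ranks within each group.
R_1 = 44 (n_1 = 4)
R_2 = 21 (n_2 = 4)
R_3 = 31 (n_3 = 3)
R_4 = 40 (n_4 = 5)
Step 3: H = 12/(N(N+1)) * sum(R_i^2/n_i) - 3(N+1)
     = 12/(16*17) * (44^2/4 + 21^2/4 + 31^2/3 + 40^2/5) - 3*17
     = 0.044118 * 1234.58 - 51
     = 3.466912.
Step 4: Ties present; correction factor C = 1 - 18/(16^3 - 16) = 0.995588. Corrected H = 3.466912 / 0.995588 = 3.482275.
Step 5: Under H0, H ~ chi^2(3); p-value = 0.323068.
Step 6: alpha = 0.1. fail to reject H0.

H = 3.4823, df = 3, p = 0.323068, fail to reject H0.


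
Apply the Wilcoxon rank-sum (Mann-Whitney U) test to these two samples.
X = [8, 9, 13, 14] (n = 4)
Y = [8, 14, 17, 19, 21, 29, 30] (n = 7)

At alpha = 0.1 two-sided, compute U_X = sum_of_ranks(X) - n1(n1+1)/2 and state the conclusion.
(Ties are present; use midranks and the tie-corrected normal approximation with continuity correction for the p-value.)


Step 1: Combine and sort all 11 observations; assign midranks.
sorted (value, group): (8,X), (8,Y), (9,X), (13,X), (14,X), (14,Y), (17,Y), (19,Y), (21,Y), (29,Y), (30,Y)
ranks: 8->1.5, 8->1.5, 9->3, 13->4, 14->5.5, 14->5.5, 17->7, 19->8, 21->9, 29->10, 30->11
Step 2: Rank sum for X: R1 = 1.5 + 3 + 4 + 5.5 = 14.
Step 3: U_X = R1 - n1(n1+1)/2 = 14 - 4*5/2 = 14 - 10 = 4.
       U_Y = n1*n2 - U_X = 28 - 4 = 24.
Step 4: Ties are present, so use the tie-corrected normal approximation (with continuity correction) for the p-value.
Step 5: p-value = 0.071302; compare to alpha = 0.1. reject H0.

U_X = 4, p = 0.071302, reject H0 at alpha = 0.1.


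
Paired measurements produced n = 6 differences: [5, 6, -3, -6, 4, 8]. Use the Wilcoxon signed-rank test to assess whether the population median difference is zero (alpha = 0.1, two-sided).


Step 1: Drop any zero differences (none here) and take |d_i|.
|d| = [5, 6, 3, 6, 4, 8]
Step 2: Midrank |d_i| (ties get averaged ranks).
ranks: |5|->3, |6|->4.5, |3|->1, |6|->4.5, |4|->2, |8|->6
Step 3: Attach original signs; sum ranks with positive sign and with negative sign.
W+ = 3 + 4.5 + 2 + 6 = 15.5
W- = 1 + 4.5 = 5.5
(Check: W+ + W- = 21 should equal n(n+1)/2 = 21.)
Step 4: Test statistic W = min(W+, W-) = 5.5.
Step 5: Ties in |d|, so use the tie-corrected normal approximation.
        E[W] = n(n+1)/4 = 6*7/4 = 10.5.
        Tie groups: |d|=6 (t=2); sum(t^3 - t) = 6.
        Var[W] = n(n+1)(2n+1)/24 - sum(t^3-t)/48 = 546/24 - 6/48 = 22.625.
        z = (W - E[W]) / sqrt(Var[W]) = (5.5 - 10.5) / 4.7566 = -1.0512.
        Two-sided p = 2*Phi(z) = 0.293177.
Step 6: alpha = 0.1. fail to reject H0.

W+ = 15.5, W- = 5.5, W = min = 5.5, p = 0.293177, fail to reject H0.


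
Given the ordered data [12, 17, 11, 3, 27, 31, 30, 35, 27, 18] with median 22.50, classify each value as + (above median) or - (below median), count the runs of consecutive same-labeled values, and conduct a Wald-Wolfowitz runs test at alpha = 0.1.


Step 1: Compute median = 22.50; label A = above, B = below.
Labels in order: BBBBAAAAAB  (n_A = 5, n_B = 5)
Step 2: Count runs R = 3.
Step 3: Under H0 (random ordering), E[R] = 2*n_A*n_B/(n_A+n_B) + 1 = 2*5*5/10 + 1 = 6.0000.
        Var[R] = 2*n_A*n_B*(2*n_A*n_B - n_A - n_B) / ((n_A+n_B)^2 * (n_A+n_B-1)) = 2000/900 = 2.2222.
        SD[R] = 1.4907.
Step 4: Continuity-corrected z = (R + 0.5 - E[R]) / SD[R] = (3 + 0.5 - 6.0000) / 1.4907 = -1.6771.
Step 5: Two-sided p-value via normal approximation = 2*(1 - Phi(|z|)) = 0.093533.
Step 6: alpha = 0.1. reject H0.

R = 3, z = -1.6771, p = 0.093533, reject H0.


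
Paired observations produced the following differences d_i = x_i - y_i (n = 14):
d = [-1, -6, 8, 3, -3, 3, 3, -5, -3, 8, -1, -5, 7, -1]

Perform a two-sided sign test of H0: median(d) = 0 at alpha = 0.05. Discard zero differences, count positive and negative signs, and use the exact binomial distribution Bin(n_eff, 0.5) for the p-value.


Step 1: Discard zero differences. Original n = 14; n_eff = number of nonzero differences = 14.
Nonzero differences (with sign): -1, -6, +8, +3, -3, +3, +3, -5, -3, +8, -1, -5, +7, -1
Step 2: Count signs: positive = 6, negative = 8.
Step 3: Under H0: P(positive) = 0.5, so the number of positives S ~ Bin(14, 0.5).
Step 4: Two-sided exact p-value = sum of Bin(14,0.5) probabilities at or below the observed probability = 0.790527.
Step 5: alpha = 0.05. fail to reject H0.

n_eff = 14, pos = 6, neg = 8, p = 0.790527, fail to reject H0.


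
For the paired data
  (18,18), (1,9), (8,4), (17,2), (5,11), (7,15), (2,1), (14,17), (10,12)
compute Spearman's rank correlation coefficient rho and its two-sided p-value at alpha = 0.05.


Step 1: Rank x and y separately (midranks; no ties here).
rank(x): 18->9, 1->1, 8->5, 17->8, 5->3, 7->4, 2->2, 14->7, 10->6
rank(y): 18->9, 9->4, 4->3, 2->2, 11->5, 15->7, 1->1, 17->8, 12->6
Step 2: d_i = R_x(i) - R_y(i); compute d_i^2.
  (9-9)^2=0, (1-4)^2=9, (5-3)^2=4, (8-2)^2=36, (3-5)^2=4, (4-7)^2=9, (2-1)^2=1, (7-8)^2=1, (6-6)^2=0
sum(d^2) = 64.
Step 3: rho = 1 - 6*64 / (9*(9^2 - 1)) = 1 - 384/720 = 0.466667.
Step 4: Under H0, t = rho * sqrt((n-2)/(1-rho^2)) = 1.3960 ~ t(7).
Step 5: Two-sided p-value from the t-distribution with 7 df = 0.205386.
Step 6: alpha = 0.05. fail to reject H0.

rho = 0.4667, p = 0.205386, fail to reject H0 at alpha = 0.05.


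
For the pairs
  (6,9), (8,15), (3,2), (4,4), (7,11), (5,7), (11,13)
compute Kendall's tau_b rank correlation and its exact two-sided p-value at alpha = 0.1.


Step 1: Enumerate the 21 unordered pairs (i,j) with i<j and classify each by sign(x_j-x_i) * sign(y_j-y_i).
  (1,2):dx=+2,dy=+6->C; (1,3):dx=-3,dy=-7->C; (1,4):dx=-2,dy=-5->C; (1,5):dx=+1,dy=+2->C
  (1,6):dx=-1,dy=-2->C; (1,7):dx=+5,dy=+4->C; (2,3):dx=-5,dy=-13->C; (2,4):dx=-4,dy=-11->C
  (2,5):dx=-1,dy=-4->C; (2,6):dx=-3,dy=-8->C; (2,7):dx=+3,dy=-2->D; (3,4):dx=+1,dy=+2->C
  (3,5):dx=+4,dy=+9->C; (3,6):dx=+2,dy=+5->C; (3,7):dx=+8,dy=+11->C; (4,5):dx=+3,dy=+7->C
  (4,6):dx=+1,dy=+3->C; (4,7):dx=+7,dy=+9->C; (5,6):dx=-2,dy=-4->C; (5,7):dx=+4,dy=+2->C
  (6,7):dx=+6,dy=+6->C
Step 2: C = 20, D = 1, total pairs = 21.
Step 3: tau = (C - D)/(n(n-1)/2) = (20 - 1)/21 = 0.904762.
Step 4: Exact two-sided p-value (enumerate n! = 5040 permutations of y under H0): p = 0.002778.
Step 5: alpha = 0.1. reject H0.

tau_b = 0.9048 (C=20, D=1), p = 0.002778, reject H0.


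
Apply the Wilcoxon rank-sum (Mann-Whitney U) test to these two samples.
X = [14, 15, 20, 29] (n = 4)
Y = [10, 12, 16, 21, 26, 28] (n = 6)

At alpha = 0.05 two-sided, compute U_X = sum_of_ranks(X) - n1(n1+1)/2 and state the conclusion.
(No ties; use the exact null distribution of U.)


Step 1: Combine and sort all 10 observations; assign midranks.
sorted (value, group): (10,Y), (12,Y), (14,X), (15,X), (16,Y), (20,X), (21,Y), (26,Y), (28,Y), (29,X)
ranks: 10->1, 12->2, 14->3, 15->4, 16->5, 20->6, 21->7, 26->8, 28->9, 29->10
Step 2: Rank sum for X: R1 = 3 + 4 + 6 + 10 = 23.
Step 3: U_X = R1 - n1(n1+1)/2 = 23 - 4*5/2 = 23 - 10 = 13.
       U_Y = n1*n2 - U_X = 24 - 13 = 11.
Step 4: No ties, so the exact null distribution of U (based on enumerating the C(10,4) = 210 equally likely rank assignments) gives the two-sided p-value.
Step 5: p-value = 0.914286; compare to alpha = 0.05. fail to reject H0.

U_X = 13, p = 0.914286, fail to reject H0 at alpha = 0.05.


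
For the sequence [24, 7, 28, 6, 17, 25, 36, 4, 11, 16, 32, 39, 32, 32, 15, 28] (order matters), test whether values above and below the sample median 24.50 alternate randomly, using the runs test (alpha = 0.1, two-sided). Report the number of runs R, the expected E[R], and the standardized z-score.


Step 1: Compute median = 24.50; label A = above, B = below.
Labels in order: BBABBAABBBAAAABA  (n_A = 8, n_B = 8)
Step 2: Count runs R = 8.
Step 3: Under H0 (random ordering), E[R] = 2*n_A*n_B/(n_A+n_B) + 1 = 2*8*8/16 + 1 = 9.0000.
        Var[R] = 2*n_A*n_B*(2*n_A*n_B - n_A - n_B) / ((n_A+n_B)^2 * (n_A+n_B-1)) = 14336/3840 = 3.7333.
        SD[R] = 1.9322.
Step 4: Continuity-corrected z = (R + 0.5 - E[R]) / SD[R] = (8 + 0.5 - 9.0000) / 1.9322 = -0.2588.
Step 5: Two-sided p-value via normal approximation = 2*(1 - Phi(|z|)) = 0.795809.
Step 6: alpha = 0.1. fail to reject H0.

R = 8, z = -0.2588, p = 0.795809, fail to reject H0.


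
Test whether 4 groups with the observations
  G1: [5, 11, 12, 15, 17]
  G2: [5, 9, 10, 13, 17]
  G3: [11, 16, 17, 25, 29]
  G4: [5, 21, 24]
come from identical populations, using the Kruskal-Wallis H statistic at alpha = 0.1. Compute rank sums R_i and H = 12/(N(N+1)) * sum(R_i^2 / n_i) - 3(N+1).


Step 1: Combine all N = 18 observations and assign midranks.
sorted (value, group, rank): (5,G1,2), (5,G2,2), (5,G4,2), (9,G2,4), (10,G2,5), (11,G1,6.5), (11,G3,6.5), (12,G1,8), (13,G2,9), (15,G1,10), (16,G3,11), (17,G1,13), (17,G2,13), (17,G3,13), (21,G4,15), (24,G4,16), (25,G3,17), (29,G3,18)
Step 2: Sum ranks within each group.
R_1 = 39.5 (n_1 = 5)
R_2 = 33 (n_2 = 5)
R_3 = 65.5 (n_3 = 5)
R_4 = 33 (n_4 = 3)
Step 3: H = 12/(N(N+1)) * sum(R_i^2/n_i) - 3(N+1)
     = 12/(18*19) * (39.5^2/5 + 33^2/5 + 65.5^2/5 + 33^2/3) - 3*19
     = 0.035088 * 1750.9 - 57
     = 4.435088.
Step 4: Ties present; correction factor C = 1 - 54/(18^3 - 18) = 0.990712. Corrected H = 4.435088 / 0.990712 = 4.476667.
Step 5: Under H0, H ~ chi^2(3); p-value = 0.214381.
Step 6: alpha = 0.1. fail to reject H0.

H = 4.4767, df = 3, p = 0.214381, fail to reject H0.


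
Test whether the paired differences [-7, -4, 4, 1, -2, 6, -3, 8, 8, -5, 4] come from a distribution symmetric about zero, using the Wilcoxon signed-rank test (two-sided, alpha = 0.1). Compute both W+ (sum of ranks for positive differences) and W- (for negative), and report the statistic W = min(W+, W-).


Step 1: Drop any zero differences (none here) and take |d_i|.
|d| = [7, 4, 4, 1, 2, 6, 3, 8, 8, 5, 4]
Step 2: Midrank |d_i| (ties get averaged ranks).
ranks: |7|->9, |4|->5, |4|->5, |1|->1, |2|->2, |6|->8, |3|->3, |8|->10.5, |8|->10.5, |5|->7, |4|->5
Step 3: Attach original signs; sum ranks with positive sign and with negative sign.
W+ = 5 + 1 + 8 + 10.5 + 10.5 + 5 = 40
W- = 9 + 5 + 2 + 3 + 7 = 26
(Check: W+ + W- = 66 should equal n(n+1)/2 = 66.)
Step 4: Test statistic W = min(W+, W-) = 26.
Step 5: Ties in |d|, so use the tie-corrected normal approximation.
        E[W] = n(n+1)/4 = 11*12/4 = 33.
        Tie groups: |d|=4 (t=3), |d|=8 (t=2); sum(t^3 - t) = 30.
        Var[W] = n(n+1)(2n+1)/24 - sum(t^3-t)/48 = 3036/24 - 30/48 = 125.875.
        z = (W - E[W]) / sqrt(Var[W]) = (26 - 33) / 11.2194 = -0.6239.
        Two-sided p = 2*Phi(z) = 0.532681.
Step 6: alpha = 0.1. fail to reject H0.

W+ = 40, W- = 26, W = min = 26, p = 0.532681, fail to reject H0.


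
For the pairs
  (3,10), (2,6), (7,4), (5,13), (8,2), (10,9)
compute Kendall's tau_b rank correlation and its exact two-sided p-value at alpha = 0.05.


Step 1: Enumerate the 15 unordered pairs (i,j) with i<j and classify each by sign(x_j-x_i) * sign(y_j-y_i).
  (1,2):dx=-1,dy=-4->C; (1,3):dx=+4,dy=-6->D; (1,4):dx=+2,dy=+3->C; (1,5):dx=+5,dy=-8->D
  (1,6):dx=+7,dy=-1->D; (2,3):dx=+5,dy=-2->D; (2,4):dx=+3,dy=+7->C; (2,5):dx=+6,dy=-4->D
  (2,6):dx=+8,dy=+3->C; (3,4):dx=-2,dy=+9->D; (3,5):dx=+1,dy=-2->D; (3,6):dx=+3,dy=+5->C
  (4,5):dx=+3,dy=-11->D; (4,6):dx=+5,dy=-4->D; (5,6):dx=+2,dy=+7->C
Step 2: C = 6, D = 9, total pairs = 15.
Step 3: tau = (C - D)/(n(n-1)/2) = (6 - 9)/15 = -0.200000.
Step 4: Exact two-sided p-value (enumerate n! = 720 permutations of y under H0): p = 0.719444.
Step 5: alpha = 0.05. fail to reject H0.

tau_b = -0.2000 (C=6, D=9), p = 0.719444, fail to reject H0.


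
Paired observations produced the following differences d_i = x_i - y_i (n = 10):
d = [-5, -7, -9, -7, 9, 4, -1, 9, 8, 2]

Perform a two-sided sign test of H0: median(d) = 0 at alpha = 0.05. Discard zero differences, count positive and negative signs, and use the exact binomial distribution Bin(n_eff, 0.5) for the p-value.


Step 1: Discard zero differences. Original n = 10; n_eff = number of nonzero differences = 10.
Nonzero differences (with sign): -5, -7, -9, -7, +9, +4, -1, +9, +8, +2
Step 2: Count signs: positive = 5, negative = 5.
Step 3: Under H0: P(positive) = 0.5, so the number of positives S ~ Bin(10, 0.5).
Step 4: Two-sided exact p-value = sum of Bin(10,0.5) probabilities at or below the observed probability = 1.000000.
Step 5: alpha = 0.05. fail to reject H0.

n_eff = 10, pos = 5, neg = 5, p = 1.000000, fail to reject H0.


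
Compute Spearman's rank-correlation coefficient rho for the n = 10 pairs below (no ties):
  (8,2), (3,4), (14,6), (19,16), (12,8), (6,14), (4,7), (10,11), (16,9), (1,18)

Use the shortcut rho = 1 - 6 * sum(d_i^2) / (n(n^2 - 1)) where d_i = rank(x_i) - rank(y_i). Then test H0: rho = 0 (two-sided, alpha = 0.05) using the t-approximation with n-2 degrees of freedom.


Step 1: Rank x and y separately (midranks; no ties here).
rank(x): 8->5, 3->2, 14->8, 19->10, 12->7, 6->4, 4->3, 10->6, 16->9, 1->1
rank(y): 2->1, 4->2, 6->3, 16->9, 8->5, 14->8, 7->4, 11->7, 9->6, 18->10
Step 2: d_i = R_x(i) - R_y(i); compute d_i^2.
  (5-1)^2=16, (2-2)^2=0, (8-3)^2=25, (10-9)^2=1, (7-5)^2=4, (4-8)^2=16, (3-4)^2=1, (6-7)^2=1, (9-6)^2=9, (1-10)^2=81
sum(d^2) = 154.
Step 3: rho = 1 - 6*154 / (10*(10^2 - 1)) = 1 - 924/990 = 0.066667.
Step 4: Under H0, t = rho * sqrt((n-2)/(1-rho^2)) = 0.1890 ~ t(8).
Step 5: Two-sided p-value from the t-distribution with 8 df = 0.854813.
Step 6: alpha = 0.05. fail to reject H0.

rho = 0.0667, p = 0.854813, fail to reject H0 at alpha = 0.05.


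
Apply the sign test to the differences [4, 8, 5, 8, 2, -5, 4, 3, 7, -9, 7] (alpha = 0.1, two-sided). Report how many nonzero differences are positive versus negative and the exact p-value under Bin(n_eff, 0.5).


Step 1: Discard zero differences. Original n = 11; n_eff = number of nonzero differences = 11.
Nonzero differences (with sign): +4, +8, +5, +8, +2, -5, +4, +3, +7, -9, +7
Step 2: Count signs: positive = 9, negative = 2.
Step 3: Under H0: P(positive) = 0.5, so the number of positives S ~ Bin(11, 0.5).
Step 4: Two-sided exact p-value = sum of Bin(11,0.5) probabilities at or below the observed probability = 0.065430.
Step 5: alpha = 0.1. reject H0.

n_eff = 11, pos = 9, neg = 2, p = 0.065430, reject H0.


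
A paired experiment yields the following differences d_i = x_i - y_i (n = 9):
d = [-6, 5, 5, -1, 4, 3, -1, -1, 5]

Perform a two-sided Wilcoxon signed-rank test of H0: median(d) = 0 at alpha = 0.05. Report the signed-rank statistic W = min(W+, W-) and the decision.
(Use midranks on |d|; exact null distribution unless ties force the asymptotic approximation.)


Step 1: Drop any zero differences (none here) and take |d_i|.
|d| = [6, 5, 5, 1, 4, 3, 1, 1, 5]
Step 2: Midrank |d_i| (ties get averaged ranks).
ranks: |6|->9, |5|->7, |5|->7, |1|->2, |4|->5, |3|->4, |1|->2, |1|->2, |5|->7
Step 3: Attach original signs; sum ranks with positive sign and with negative sign.
W+ = 7 + 7 + 5 + 4 + 7 = 30
W- = 9 + 2 + 2 + 2 = 15
(Check: W+ + W- = 45 should equal n(n+1)/2 = 45.)
Step 4: Test statistic W = min(W+, W-) = 15.
Step 5: Ties in |d|, so use the tie-corrected normal approximation.
        E[W] = n(n+1)/4 = 9*10/4 = 22.5.
        Tie groups: |d|=1 (t=3), |d|=5 (t=3); sum(t^3 - t) = 48.
        Var[W] = n(n+1)(2n+1)/24 - sum(t^3-t)/48 = 1710/24 - 48/48 = 70.25.
        z = (W - E[W]) / sqrt(Var[W]) = (15 - 22.5) / 8.3815 = -0.8948.
        Two-sided p = 2*Phi(z) = 0.370881.
Step 6: alpha = 0.05. fail to reject H0.

W+ = 30, W- = 15, W = min = 15, p = 0.370881, fail to reject H0.


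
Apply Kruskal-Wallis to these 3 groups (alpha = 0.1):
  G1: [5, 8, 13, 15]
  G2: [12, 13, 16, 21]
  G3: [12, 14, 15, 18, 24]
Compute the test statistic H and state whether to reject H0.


Step 1: Combine all N = 13 observations and assign midranks.
sorted (value, group, rank): (5,G1,1), (8,G1,2), (12,G2,3.5), (12,G3,3.5), (13,G1,5.5), (13,G2,5.5), (14,G3,7), (15,G1,8.5), (15,G3,8.5), (16,G2,10), (18,G3,11), (21,G2,12), (24,G3,13)
Step 2: Sum ranks within each group.
R_1 = 17 (n_1 = 4)
R_2 = 31 (n_2 = 4)
R_3 = 43 (n_3 = 5)
Step 3: H = 12/(N(N+1)) * sum(R_i^2/n_i) - 3(N+1)
     = 12/(13*14) * (17^2/4 + 31^2/4 + 43^2/5) - 3*14
     = 0.065934 * 682.3 - 42
     = 2.986813.
Step 4: Ties present; correction factor C = 1 - 18/(13^3 - 13) = 0.991758. Corrected H = 2.986813 / 0.991758 = 3.011634.
Step 5: Under H0, H ~ chi^2(2); p-value = 0.221836.
Step 6: alpha = 0.1. fail to reject H0.

H = 3.0116, df = 2, p = 0.221836, fail to reject H0.


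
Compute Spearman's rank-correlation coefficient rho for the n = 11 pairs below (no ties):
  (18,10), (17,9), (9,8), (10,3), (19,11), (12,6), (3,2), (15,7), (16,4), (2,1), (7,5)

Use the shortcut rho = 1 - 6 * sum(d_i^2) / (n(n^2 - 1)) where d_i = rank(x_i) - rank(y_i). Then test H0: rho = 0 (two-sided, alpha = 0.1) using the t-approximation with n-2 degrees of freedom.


Step 1: Rank x and y separately (midranks; no ties here).
rank(x): 18->10, 17->9, 9->4, 10->5, 19->11, 12->6, 3->2, 15->7, 16->8, 2->1, 7->3
rank(y): 10->10, 9->9, 8->8, 3->3, 11->11, 6->6, 2->2, 7->7, 4->4, 1->1, 5->5
Step 2: d_i = R_x(i) - R_y(i); compute d_i^2.
  (10-10)^2=0, (9-9)^2=0, (4-8)^2=16, (5-3)^2=4, (11-11)^2=0, (6-6)^2=0, (2-2)^2=0, (7-7)^2=0, (8-4)^2=16, (1-1)^2=0, (3-5)^2=4
sum(d^2) = 40.
Step 3: rho = 1 - 6*40 / (11*(11^2 - 1)) = 1 - 240/1320 = 0.818182.
Step 4: Under H0, t = rho * sqrt((n-2)/(1-rho^2)) = 4.2691 ~ t(9).
Step 5: Two-sided p-value from the t-distribution with 9 df = 0.002083.
Step 6: alpha = 0.1. reject H0.

rho = 0.8182, p = 0.002083, reject H0 at alpha = 0.1.


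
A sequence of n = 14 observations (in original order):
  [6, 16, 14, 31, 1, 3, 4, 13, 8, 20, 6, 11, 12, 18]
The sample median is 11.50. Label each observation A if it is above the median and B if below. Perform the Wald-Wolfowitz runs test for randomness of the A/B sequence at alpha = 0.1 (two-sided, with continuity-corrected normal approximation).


Step 1: Compute median = 11.50; label A = above, B = below.
Labels in order: BAAABBBABABBAA  (n_A = 7, n_B = 7)
Step 2: Count runs R = 8.
Step 3: Under H0 (random ordering), E[R] = 2*n_A*n_B/(n_A+n_B) + 1 = 2*7*7/14 + 1 = 8.0000.
        Var[R] = 2*n_A*n_B*(2*n_A*n_B - n_A - n_B) / ((n_A+n_B)^2 * (n_A+n_B-1)) = 8232/2548 = 3.2308.
        SD[R] = 1.7974.
Step 4: R = E[R], so z = 0 with no continuity correction.
Step 5: Two-sided p-value via normal approximation = 2*(1 - Phi(|z|)) = 1.000000.
Step 6: alpha = 0.1. fail to reject H0.

R = 8, z = 0.0000, p = 1.000000, fail to reject H0.


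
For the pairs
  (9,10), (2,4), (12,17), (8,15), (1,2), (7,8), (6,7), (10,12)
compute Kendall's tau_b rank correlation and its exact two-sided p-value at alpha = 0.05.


Step 1: Enumerate the 28 unordered pairs (i,j) with i<j and classify each by sign(x_j-x_i) * sign(y_j-y_i).
  (1,2):dx=-7,dy=-6->C; (1,3):dx=+3,dy=+7->C; (1,4):dx=-1,dy=+5->D; (1,5):dx=-8,dy=-8->C
  (1,6):dx=-2,dy=-2->C; (1,7):dx=-3,dy=-3->C; (1,8):dx=+1,dy=+2->C; (2,3):dx=+10,dy=+13->C
  (2,4):dx=+6,dy=+11->C; (2,5):dx=-1,dy=-2->C; (2,6):dx=+5,dy=+4->C; (2,7):dx=+4,dy=+3->C
  (2,8):dx=+8,dy=+8->C; (3,4):dx=-4,dy=-2->C; (3,5):dx=-11,dy=-15->C; (3,6):dx=-5,dy=-9->C
  (3,7):dx=-6,dy=-10->C; (3,8):dx=-2,dy=-5->C; (4,5):dx=-7,dy=-13->C; (4,6):dx=-1,dy=-7->C
  (4,7):dx=-2,dy=-8->C; (4,8):dx=+2,dy=-3->D; (5,6):dx=+6,dy=+6->C; (5,7):dx=+5,dy=+5->C
  (5,8):dx=+9,dy=+10->C; (6,7):dx=-1,dy=-1->C; (6,8):dx=+3,dy=+4->C; (7,8):dx=+4,dy=+5->C
Step 2: C = 26, D = 2, total pairs = 28.
Step 3: tau = (C - D)/(n(n-1)/2) = (26 - 2)/28 = 0.857143.
Step 4: Exact two-sided p-value (enumerate n! = 40320 permutations of y under H0): p = 0.001736.
Step 5: alpha = 0.05. reject H0.

tau_b = 0.8571 (C=26, D=2), p = 0.001736, reject H0.


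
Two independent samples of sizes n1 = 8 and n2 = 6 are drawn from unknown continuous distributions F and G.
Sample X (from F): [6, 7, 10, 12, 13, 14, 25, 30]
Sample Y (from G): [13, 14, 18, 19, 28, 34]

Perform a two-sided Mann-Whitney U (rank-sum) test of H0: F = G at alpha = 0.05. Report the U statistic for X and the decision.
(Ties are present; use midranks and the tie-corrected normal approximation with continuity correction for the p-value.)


Step 1: Combine and sort all 14 observations; assign midranks.
sorted (value, group): (6,X), (7,X), (10,X), (12,X), (13,X), (13,Y), (14,X), (14,Y), (18,Y), (19,Y), (25,X), (28,Y), (30,X), (34,Y)
ranks: 6->1, 7->2, 10->3, 12->4, 13->5.5, 13->5.5, 14->7.5, 14->7.5, 18->9, 19->10, 25->11, 28->12, 30->13, 34->14
Step 2: Rank sum for X: R1 = 1 + 2 + 3 + 4 + 5.5 + 7.5 + 11 + 13 = 47.
Step 3: U_X = R1 - n1(n1+1)/2 = 47 - 8*9/2 = 47 - 36 = 11.
       U_Y = n1*n2 - U_X = 48 - 11 = 37.
Step 4: Ties are present, so use the tie-corrected normal approximation (with continuity correction) for the p-value.
Step 5: p-value = 0.105813; compare to alpha = 0.05. fail to reject H0.

U_X = 11, p = 0.105813, fail to reject H0 at alpha = 0.05.


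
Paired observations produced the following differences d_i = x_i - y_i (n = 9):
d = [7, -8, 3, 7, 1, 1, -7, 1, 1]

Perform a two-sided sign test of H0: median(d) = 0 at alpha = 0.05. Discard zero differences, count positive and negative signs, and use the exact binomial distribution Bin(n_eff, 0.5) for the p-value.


Step 1: Discard zero differences. Original n = 9; n_eff = number of nonzero differences = 9.
Nonzero differences (with sign): +7, -8, +3, +7, +1, +1, -7, +1, +1
Step 2: Count signs: positive = 7, negative = 2.
Step 3: Under H0: P(positive) = 0.5, so the number of positives S ~ Bin(9, 0.5).
Step 4: Two-sided exact p-value = sum of Bin(9,0.5) probabilities at or below the observed probability = 0.179688.
Step 5: alpha = 0.05. fail to reject H0.

n_eff = 9, pos = 7, neg = 2, p = 0.179688, fail to reject H0.
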